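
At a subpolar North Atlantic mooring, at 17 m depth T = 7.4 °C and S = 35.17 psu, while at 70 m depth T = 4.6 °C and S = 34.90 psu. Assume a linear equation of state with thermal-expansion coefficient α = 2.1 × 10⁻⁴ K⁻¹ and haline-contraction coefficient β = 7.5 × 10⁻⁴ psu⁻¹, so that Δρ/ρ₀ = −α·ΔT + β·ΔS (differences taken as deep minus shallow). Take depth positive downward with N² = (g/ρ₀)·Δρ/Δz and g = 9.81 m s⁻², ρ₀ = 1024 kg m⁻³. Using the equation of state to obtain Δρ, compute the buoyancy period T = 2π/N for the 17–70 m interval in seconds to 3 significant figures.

744 s

ΔT = -2.8 K, ΔS = -0.27 psu (deep − shallow).
Δρ/ρ₀ = −αΔT + βΔS = 5.88 × 10⁻⁴ − 2.025 × 10⁻⁴ = 3.855 × 10⁻⁴, so Δρ ≈ 0.3948 kg m⁻³.
N² = (g/ρ₀)·Δρ/Δz = g·(Δρ/ρ₀)/Δz = 9.81 × 3.855 × 10⁻⁴ / 53 = 7.1354 × 10⁻⁵ s⁻².
N = √(7.1354 × 10⁻⁵) = 8.4471 × 10⁻³ rad s⁻¹ → T = 2π/N = 743.83 s ≈ 744 s.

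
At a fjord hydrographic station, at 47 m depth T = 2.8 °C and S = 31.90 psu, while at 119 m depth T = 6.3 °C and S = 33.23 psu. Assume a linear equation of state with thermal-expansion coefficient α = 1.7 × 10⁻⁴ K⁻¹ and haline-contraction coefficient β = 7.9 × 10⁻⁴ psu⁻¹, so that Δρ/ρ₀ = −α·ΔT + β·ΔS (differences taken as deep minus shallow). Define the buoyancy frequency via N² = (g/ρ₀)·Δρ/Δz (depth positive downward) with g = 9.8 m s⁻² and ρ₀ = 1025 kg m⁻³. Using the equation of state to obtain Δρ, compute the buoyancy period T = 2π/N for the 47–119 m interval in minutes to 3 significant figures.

13.3 min

ΔT = +3.5 K, ΔS = +1.33 psu (deep − shallow).
Δρ/ρ₀ = −αΔT + βΔS = -5.95 × 10⁻⁴ + 1.0507 × 10⁻³ = 4.557 × 10⁻⁴, so Δρ ≈ 0.4671 kg m⁻³.
N² = (g/ρ₀)·Δρ/Δz = g·(Δρ/ρ₀)/Δz = 9.8 × 4.557 × 10⁻⁴ / 72 = 6.2026 × 10⁻⁵ s⁻².
N = √(6.2026 × 10⁻⁵) = 7.8757 × 10⁻³ rad s⁻¹ → T = 2π/N = 797.79 s = 13.296 min ≈ 13.3 min.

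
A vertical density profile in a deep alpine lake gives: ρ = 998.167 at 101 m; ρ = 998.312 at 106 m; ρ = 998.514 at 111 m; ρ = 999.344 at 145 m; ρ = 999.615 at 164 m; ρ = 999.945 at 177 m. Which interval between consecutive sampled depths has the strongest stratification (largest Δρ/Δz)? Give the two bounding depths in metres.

Compute the density gradient over each adjacent pair:
  101–106 m: Δρ/Δz = 0.145/5 = 0.029 kg m⁻⁴
  106–111 m: Δρ/Δz = 0.202/5 = 0.040 kg m⁻⁴
  111–145 m: Δρ/Δz = 0.830/34 = 0.024 kg m⁻⁴
  145–164 m: Δρ/Δz = 0.271/19 = 0.014 kg m⁻⁴
  164–177 m: Δρ/Δz = 0.330/13 = 0.025 kg m⁻⁴
The largest gradient is in the 106–111 m interval — the pycnocline.

106–111 m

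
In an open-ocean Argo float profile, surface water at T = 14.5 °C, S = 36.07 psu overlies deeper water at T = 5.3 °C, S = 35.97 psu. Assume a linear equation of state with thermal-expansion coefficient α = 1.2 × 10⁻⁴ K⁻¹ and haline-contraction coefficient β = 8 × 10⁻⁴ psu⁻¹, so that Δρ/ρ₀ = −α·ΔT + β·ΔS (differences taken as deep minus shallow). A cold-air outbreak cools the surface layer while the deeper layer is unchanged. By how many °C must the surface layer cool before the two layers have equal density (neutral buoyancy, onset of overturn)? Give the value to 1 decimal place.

Neutral buoyancy requires Δρ = 0, i.e. −α(T_deep − T_surf′) + β(S_deep − S_surf) = 0.
T_surf′ = T_deep − (β/α)·ΔS = 5.3 − (8 × 10⁻⁴/1.2 × 10⁻⁴)·(-0.10) = 5.967 °C.
Cooling required: 14.5 − (5.967) = 8.533 °C.

8.5 °C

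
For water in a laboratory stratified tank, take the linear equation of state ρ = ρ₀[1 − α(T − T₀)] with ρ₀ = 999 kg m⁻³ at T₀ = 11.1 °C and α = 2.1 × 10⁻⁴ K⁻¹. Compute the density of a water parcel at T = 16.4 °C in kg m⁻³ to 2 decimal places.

T − T₀ = +5.3 K.
Bracket = 1 − α·(+5.3) = 1 + (-1.113 × 10⁻³) = 0.9988870.
ρ = 999 × 0.9988870 = 997.89 kg m⁻³.

997.89 kg m⁻³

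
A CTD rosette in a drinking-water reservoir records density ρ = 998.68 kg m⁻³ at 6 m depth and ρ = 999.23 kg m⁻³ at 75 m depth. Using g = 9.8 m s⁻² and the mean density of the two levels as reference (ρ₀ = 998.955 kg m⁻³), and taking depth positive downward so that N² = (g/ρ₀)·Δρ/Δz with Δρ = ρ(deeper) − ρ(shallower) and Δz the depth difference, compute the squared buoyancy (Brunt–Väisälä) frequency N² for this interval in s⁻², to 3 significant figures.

Δρ = 999.23 − 998.68 = 0.55 kg m⁻³ over Δz = 75 − 6 = 69 m.
N² = (9.8/998.955) × (0.55/69) = 7.8198 × 10⁻⁵ s⁻² ≈ 7.82 × 10⁻⁵ s⁻².

7.82 × 10⁻⁵ s⁻²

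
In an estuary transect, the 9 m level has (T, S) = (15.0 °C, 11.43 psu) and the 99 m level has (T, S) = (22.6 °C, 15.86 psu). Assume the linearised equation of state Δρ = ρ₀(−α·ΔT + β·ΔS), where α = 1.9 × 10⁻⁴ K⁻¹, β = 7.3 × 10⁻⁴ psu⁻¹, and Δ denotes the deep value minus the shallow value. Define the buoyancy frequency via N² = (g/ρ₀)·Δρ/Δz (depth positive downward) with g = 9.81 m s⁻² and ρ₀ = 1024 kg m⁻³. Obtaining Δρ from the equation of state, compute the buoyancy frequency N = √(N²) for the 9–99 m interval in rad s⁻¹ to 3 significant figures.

ΔT = +7.6 K, ΔS = +4.43 psu (deep − shallow).
Δρ/ρ₀ = −αΔT + βΔS = -1.444 × 10⁻³ + 3.2339 × 10⁻³ = 1.7899 × 10⁻³, so Δρ ≈ 1.833 kg m⁻³.
N² = (g/ρ₀)·Δρ/Δz = g·(Δρ/ρ₀)/Δz = 9.81 × 1.7899 × 10⁻³ / 90 = 1.9510 × 10⁻⁴ s⁻².
N = √(1.9510 × 10⁻⁴) = 0.013968 rad s⁻¹ ≈ 0.0140 rad s⁻¹.

0.0140 rad s⁻¹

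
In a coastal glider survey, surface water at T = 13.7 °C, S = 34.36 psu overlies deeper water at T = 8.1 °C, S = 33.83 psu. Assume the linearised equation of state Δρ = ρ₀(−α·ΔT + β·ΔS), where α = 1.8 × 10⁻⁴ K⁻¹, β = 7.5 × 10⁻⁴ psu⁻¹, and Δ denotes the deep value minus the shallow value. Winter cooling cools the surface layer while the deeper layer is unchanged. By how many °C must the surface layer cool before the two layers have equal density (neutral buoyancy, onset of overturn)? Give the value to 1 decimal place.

Neutral buoyancy requires Δρ = 0, i.e. −α(T_deep − T_surf′) + β(S_deep − S_surf) = 0.
T_surf′ = T_deep − (β/α)·ΔS = 8.1 − (7.5 × 10⁻⁴/1.8 × 10⁻⁴)·(-0.53) = 10.308 °C.
Cooling required: 13.7 − (10.308) = 3.392 °C.

3.4 °C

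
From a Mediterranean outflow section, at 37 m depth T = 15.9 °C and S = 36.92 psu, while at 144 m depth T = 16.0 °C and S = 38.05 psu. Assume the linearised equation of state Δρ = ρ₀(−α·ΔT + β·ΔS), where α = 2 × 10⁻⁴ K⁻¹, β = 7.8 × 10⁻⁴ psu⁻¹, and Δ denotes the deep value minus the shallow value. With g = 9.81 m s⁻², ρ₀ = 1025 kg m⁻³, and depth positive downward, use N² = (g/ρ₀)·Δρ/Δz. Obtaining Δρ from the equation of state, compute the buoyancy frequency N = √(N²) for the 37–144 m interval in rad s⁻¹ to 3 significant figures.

8.89 × 10⁻³ rad s⁻¹

ΔT = +0.1 K, ΔS = +1.13 psu (deep − shallow).
Δρ/ρ₀ = −αΔT + βΔS = -2.00 × 10⁻⁵ + 8.814 × 10⁻⁴ = 8.614 × 10⁻⁴, so Δρ ≈ 0.8829 kg m⁻³.
N² = (g/ρ₀)·Δρ/Δz = g·(Δρ/ρ₀)/Δz = 9.81 × 8.614 × 10⁻⁴ / 107 = 7.8975 × 10⁻⁵ s⁻².
N = √(7.8975 × 10⁻⁵) = 8.8868 × 10⁻³ rad s⁻¹ ≈ 8.89 × 10⁻³ rad s⁻¹.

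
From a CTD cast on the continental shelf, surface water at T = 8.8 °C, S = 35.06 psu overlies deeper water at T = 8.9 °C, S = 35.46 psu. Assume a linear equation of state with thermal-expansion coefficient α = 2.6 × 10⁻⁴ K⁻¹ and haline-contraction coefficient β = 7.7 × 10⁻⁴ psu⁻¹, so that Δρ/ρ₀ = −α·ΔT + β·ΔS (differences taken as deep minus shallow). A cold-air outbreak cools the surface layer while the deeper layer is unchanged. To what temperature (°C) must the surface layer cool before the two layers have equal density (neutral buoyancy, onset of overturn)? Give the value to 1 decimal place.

7.7 °C

Neutral buoyancy requires Δρ = 0, i.e. −α(T_deep − T_surf′) + β(S_deep − S_surf) = 0.
T_surf′ = T_deep − (β/α)·ΔS = 8.9 − (7.7 × 10⁻⁴/2.6 × 10⁻⁴)·(+0.40) = 7.715 °C.
Cooling required: 8.8 − (7.715) = 1.085 °C.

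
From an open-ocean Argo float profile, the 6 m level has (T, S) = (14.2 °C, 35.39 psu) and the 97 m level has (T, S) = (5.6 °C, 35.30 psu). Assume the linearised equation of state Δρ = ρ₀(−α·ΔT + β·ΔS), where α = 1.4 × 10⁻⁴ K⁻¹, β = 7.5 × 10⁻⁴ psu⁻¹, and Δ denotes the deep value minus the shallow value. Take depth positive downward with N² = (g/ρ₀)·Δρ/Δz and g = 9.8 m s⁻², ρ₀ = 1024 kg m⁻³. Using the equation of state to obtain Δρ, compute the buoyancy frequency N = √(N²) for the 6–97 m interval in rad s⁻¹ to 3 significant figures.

ΔT = -8.6 K, ΔS = -0.09 psu (deep − shallow).
Δρ/ρ₀ = −αΔT + βΔS = 1.204 × 10⁻³ − 6.75 × 10⁻⁵ = 1.1365 × 10⁻³, so Δρ ≈ 1.164 kg m⁻³.
N² = (g/ρ₀)·Δρ/Δz = g·(Δρ/ρ₀)/Δz = 9.8 × 1.1365 × 10⁻³ / 91 = 1.2239 × 10⁻⁴ s⁻².
N = √(1.2239 × 10⁻⁴) = 0.011063 rad s⁻¹ ≈ 0.0111 rad s⁻¹.

0.0111 rad s⁻¹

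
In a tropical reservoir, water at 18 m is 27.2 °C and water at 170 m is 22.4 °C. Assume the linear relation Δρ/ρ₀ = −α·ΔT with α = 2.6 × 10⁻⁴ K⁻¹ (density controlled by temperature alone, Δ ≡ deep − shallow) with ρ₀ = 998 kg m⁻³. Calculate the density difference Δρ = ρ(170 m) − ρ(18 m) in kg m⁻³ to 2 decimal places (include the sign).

ΔT = -4.8 K, Δρ/ρ₀ = −αΔT = 1.248 × 10⁻³.
Δρ = 998 × (1.248 × 10⁻³) = +1.25 kg m⁻³.
Positive Δρ: denser below, stable.

+1.25 kg m⁻³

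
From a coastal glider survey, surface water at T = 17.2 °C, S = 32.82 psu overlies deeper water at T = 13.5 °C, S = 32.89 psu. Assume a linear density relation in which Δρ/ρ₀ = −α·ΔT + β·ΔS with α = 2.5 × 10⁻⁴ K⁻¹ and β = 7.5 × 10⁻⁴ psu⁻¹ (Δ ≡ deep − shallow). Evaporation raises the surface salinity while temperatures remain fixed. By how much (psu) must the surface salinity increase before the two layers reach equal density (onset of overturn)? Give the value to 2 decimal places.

Neutral buoyancy requires −α(T_deep − T_surf) + β(S_deep − S_surf′) = 0.
S_surf′ = S_deep − (α/β)·ΔT = 32.89 − (2.5 × 10⁻⁴/7.5 × 10⁻⁴)·(-3.7) = 34.1233 psu.
Increase required: 34.1233 − 32.82 = 1.3033 psu.

1.30 psu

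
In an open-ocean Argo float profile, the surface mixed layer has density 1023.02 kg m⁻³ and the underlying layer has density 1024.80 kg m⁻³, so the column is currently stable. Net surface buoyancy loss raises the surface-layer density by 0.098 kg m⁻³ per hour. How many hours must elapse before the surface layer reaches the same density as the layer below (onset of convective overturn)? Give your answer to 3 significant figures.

18.2 hours

Density deficit of the surface layer: 1024.80 − 1023.02 = 1.78 kg m⁻³.
Required change = 1.78 / 0.098 = 18.2 hours.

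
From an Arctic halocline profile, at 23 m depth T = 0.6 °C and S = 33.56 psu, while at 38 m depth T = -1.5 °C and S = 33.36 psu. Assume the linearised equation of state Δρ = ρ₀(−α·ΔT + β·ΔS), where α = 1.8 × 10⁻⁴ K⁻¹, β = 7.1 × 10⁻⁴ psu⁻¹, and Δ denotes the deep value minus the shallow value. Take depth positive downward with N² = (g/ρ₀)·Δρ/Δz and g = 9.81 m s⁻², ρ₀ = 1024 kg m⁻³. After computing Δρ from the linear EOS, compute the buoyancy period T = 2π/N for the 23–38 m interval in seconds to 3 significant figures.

ΔT = -2.1 K, ΔS = -0.20 psu (deep − shallow).
Δρ/ρ₀ = −αΔT + βΔS = 3.78 × 10⁻⁴ − 1.42 × 10⁻⁴ = 2.36 × 10⁻⁴, so Δρ ≈ 0.2417 kg m⁻³.
N² = (g/ρ₀)·Δρ/Δz = g·(Δρ/ρ₀)/Δz = 9.81 × 2.36 × 10⁻⁴ / 15 = 1.5434 × 10⁻⁴ s⁻².
N = √(1.5434 × 10⁻⁴) = 0.012423 rad s⁻¹ → T = 2π/N = 505.77 s ≈ 506 s.

506 s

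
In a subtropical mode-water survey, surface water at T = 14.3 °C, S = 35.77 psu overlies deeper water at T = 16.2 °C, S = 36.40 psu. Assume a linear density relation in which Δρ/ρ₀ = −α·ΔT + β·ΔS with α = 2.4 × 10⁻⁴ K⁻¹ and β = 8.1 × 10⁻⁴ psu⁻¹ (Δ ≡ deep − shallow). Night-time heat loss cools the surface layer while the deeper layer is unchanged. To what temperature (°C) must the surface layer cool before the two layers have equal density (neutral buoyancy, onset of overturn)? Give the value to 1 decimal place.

14.1 °C

Neutral buoyancy requires Δρ = 0, i.e. −α(T_deep − T_surf′) + β(S_deep − S_surf) = 0.
T_surf′ = T_deep − (β/α)·ΔS = 16.2 − (8.1 × 10⁻⁴/2.4 × 10⁻⁴)·(+0.63) = 14.074 °C.
Cooling required: 14.3 − (14.074) = 0.226 °C.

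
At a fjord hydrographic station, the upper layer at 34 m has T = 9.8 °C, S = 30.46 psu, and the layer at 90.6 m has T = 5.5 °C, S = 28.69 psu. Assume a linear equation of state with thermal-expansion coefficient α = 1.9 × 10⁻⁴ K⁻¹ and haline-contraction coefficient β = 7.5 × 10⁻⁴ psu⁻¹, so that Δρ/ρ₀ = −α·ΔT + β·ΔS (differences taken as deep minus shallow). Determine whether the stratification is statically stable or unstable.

unstable

ΔT = 5.5 − 9.8 = -4.3 K and ΔS = 28.69 − 30.46 = -1.77 psu (deep − shallow).
−αΔT = 8.17 × 10⁻⁴; βΔS = -1.3275 × 10⁻³; sum Δρ/ρ₀ = -5.105 × 10⁻⁴.
Δρ/ρ₀ < 0, so Δρ < 0: deeper water is lighter → statically unstable; the column would overturn.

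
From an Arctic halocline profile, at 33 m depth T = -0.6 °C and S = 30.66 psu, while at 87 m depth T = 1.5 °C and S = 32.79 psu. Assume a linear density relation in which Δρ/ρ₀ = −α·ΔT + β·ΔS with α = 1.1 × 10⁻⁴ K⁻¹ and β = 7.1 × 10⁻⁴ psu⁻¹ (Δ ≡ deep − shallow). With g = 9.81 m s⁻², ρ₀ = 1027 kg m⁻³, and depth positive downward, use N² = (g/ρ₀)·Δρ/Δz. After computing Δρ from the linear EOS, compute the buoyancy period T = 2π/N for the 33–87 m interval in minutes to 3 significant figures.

ΔT = +2.1 K, ΔS = +2.13 psu (deep − shallow).
Δρ/ρ₀ = −αΔT + βΔS = -2.31 × 10⁻⁴ + 1.5123 × 10⁻³ = 1.2813 × 10⁻³, so Δρ ≈ 1.316 kg m⁻³.
N² = (g/ρ₀)·Δρ/Δz = g·(Δρ/ρ₀)/Δz = 9.81 × 1.2813 × 10⁻³ / 54 = 2.3277 × 10⁻⁴ s⁻².
N = √(2.3277 × 10⁻⁴) = 0.015257 rad s⁻¹ → T = 2π/N = 411.82 s = 6.8637 min ≈ 6.86 min.

6.86 min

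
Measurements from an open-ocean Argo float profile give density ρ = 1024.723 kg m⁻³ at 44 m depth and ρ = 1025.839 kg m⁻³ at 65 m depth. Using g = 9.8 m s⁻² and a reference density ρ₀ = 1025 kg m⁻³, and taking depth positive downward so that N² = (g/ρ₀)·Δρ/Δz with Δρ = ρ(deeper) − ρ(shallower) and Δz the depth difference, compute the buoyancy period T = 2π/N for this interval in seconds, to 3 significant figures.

279 s

Δρ = 1025.839 − 1024.723 = 1.116 kg m⁻³ over Δz = 65 − 44 = 21 m.
N² = (9.8/1025) × (1.116/21) = 5.0810 × 10⁻⁴ s⁻².
N = √(5.0810 × 10⁻⁴) = 0.022541 rad s⁻¹, so T = 2π/N = 278.74 s ≈ 279 s.
A positive N² confirms static stability across the interval.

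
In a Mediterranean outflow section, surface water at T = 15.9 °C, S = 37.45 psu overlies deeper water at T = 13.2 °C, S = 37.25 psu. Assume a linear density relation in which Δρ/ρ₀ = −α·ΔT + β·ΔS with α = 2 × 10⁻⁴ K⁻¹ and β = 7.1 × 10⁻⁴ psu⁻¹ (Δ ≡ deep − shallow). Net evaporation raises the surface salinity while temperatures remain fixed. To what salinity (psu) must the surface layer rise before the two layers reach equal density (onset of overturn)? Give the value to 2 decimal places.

38.01 psu

Neutral buoyancy requires −α(T_deep − T_surf) + β(S_deep − S_surf′) = 0.
S_surf′ = S_deep − (α/β)·ΔT = 37.25 − (2 × 10⁻⁴/7.1 × 10⁻⁴)·(-2.7) = 38.0106 psu.
Increase required: 38.0106 − 37.45 = 0.5606 psu.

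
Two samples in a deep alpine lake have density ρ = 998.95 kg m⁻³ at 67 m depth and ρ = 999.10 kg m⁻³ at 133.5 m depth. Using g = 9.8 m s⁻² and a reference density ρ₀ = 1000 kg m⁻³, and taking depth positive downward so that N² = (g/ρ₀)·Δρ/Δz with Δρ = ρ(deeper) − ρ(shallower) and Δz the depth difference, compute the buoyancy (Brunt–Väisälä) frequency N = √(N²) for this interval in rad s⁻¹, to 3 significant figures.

4.70 × 10⁻³ rad s⁻¹

Δρ = 999.10 − 998.95 = 0.15 kg m⁻³ over Δz = 133.5 − 67 = 66.5 m.
N² = (9.8/1000) × (0.15/66.5) = 2.2105 × 10⁻⁵ s⁻².
N = √(2.2105 × 10⁻⁵) = 4.7016 × 10⁻³ rad s⁻¹ ≈ 4.70 × 10⁻³ rad s⁻¹.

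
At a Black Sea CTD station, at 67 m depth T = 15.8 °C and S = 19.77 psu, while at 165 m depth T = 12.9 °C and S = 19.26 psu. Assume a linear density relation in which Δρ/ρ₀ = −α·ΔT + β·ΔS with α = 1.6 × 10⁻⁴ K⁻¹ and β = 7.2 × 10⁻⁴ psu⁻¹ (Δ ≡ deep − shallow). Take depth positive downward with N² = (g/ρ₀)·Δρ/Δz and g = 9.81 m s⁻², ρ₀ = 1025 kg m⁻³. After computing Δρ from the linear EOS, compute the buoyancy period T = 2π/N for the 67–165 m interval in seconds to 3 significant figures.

ΔT = -2.9 K, ΔS = -0.51 psu (deep − shallow).
Δρ/ρ₀ = −αΔT + βΔS = 4.64 × 10⁻⁴ − 3.672 × 10⁻⁴ = 9.68 × 10⁻⁵, so Δρ ≈ 0.09922 kg m⁻³.
N² = (g/ρ₀)·Δρ/Δz = g·(Δρ/ρ₀)/Δz = 9.81 × 9.68 × 10⁻⁵ / 98 = 9.6899 × 10⁻⁶ s⁻².
N = √(9.6899 × 10⁻⁶) = 3.1129 × 10⁻³ rad s⁻¹ → T = 2π/N = 2.0184 × 10³ s ≈ 2.02 × 10³ s.

2.02 × 10³ s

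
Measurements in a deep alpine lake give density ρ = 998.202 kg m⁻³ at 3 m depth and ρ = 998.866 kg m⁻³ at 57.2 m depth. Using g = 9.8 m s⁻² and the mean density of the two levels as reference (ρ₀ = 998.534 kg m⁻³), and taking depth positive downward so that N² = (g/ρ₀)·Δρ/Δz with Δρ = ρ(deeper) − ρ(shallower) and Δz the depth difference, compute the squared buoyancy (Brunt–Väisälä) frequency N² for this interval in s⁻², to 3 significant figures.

Δρ = 998.866 − 998.202 = 0.664 kg m⁻³ over Δz = 57.2 − 3 = 54.2 m.
N² = (9.8/998.534) × (0.664/54.2) = 1.2024 × 10⁻⁴ s⁻² ≈ 1.20 × 10⁻⁴ s⁻².

1.20 × 10⁻⁴ s⁻²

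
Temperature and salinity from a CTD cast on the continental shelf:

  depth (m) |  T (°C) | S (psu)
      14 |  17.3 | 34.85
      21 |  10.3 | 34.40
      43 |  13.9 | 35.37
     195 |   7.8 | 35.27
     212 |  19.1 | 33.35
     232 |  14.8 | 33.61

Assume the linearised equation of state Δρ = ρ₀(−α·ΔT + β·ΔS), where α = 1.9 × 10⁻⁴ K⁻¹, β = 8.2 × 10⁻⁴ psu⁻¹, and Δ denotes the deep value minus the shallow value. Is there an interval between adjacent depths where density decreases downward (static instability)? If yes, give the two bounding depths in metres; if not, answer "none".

Evaluate Δρ/ρ₀ = −αΔT + βΔS across each adjacent pair:
  14–21 m: −αΔT+βΔS = −(1.9 × 10⁻⁴)(-7.0)+(8.2 × 10⁻⁴)(-0.45) = 9.6 × 10⁻⁴ → stable
  21–43 m: −αΔT+βΔS = −(1.9 × 10⁻⁴)(+3.6)+(8.2 × 10⁻⁴)(+0.97) = 1.1 × 10⁻⁴ → stable
  43–195 m: −αΔT+βΔS = −(1.9 × 10⁻⁴)(-6.1)+(8.2 × 10⁻⁴)(-0.10) = 1.1 × 10⁻³ → stable
  195–212 m: −αΔT+βΔS = −(1.9 × 10⁻⁴)(+11.3)+(8.2 × 10⁻⁴)(-1.92) = -3.7 × 10⁻³ → UNSTABLE
  212–232 m: −αΔT+βΔS = −(1.9 × 10⁻⁴)(-4.3)+(8.2 × 10⁻⁴)(+0.26) = 1.0 × 10⁻³ → stable
The 195–212 m interval has Δρ < 0: lighter water underlies denser water.

195–212 m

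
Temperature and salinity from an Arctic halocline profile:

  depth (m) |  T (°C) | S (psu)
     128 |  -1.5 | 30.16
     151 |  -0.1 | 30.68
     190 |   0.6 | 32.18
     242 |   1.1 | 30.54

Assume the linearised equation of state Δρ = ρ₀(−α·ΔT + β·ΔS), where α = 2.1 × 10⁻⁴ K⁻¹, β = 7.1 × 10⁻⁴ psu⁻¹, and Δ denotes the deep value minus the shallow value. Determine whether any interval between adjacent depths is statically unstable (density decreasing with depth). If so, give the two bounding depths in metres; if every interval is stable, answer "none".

Evaluate Δρ/ρ₀ = −αΔT + βΔS across each adjacent pair:
  128–151 m: −αΔT+βΔS = −(2.1 × 10⁻⁴)(+1.4)+(7.1 × 10⁻⁴)(+0.52) = 7.5 × 10⁻⁵ → stable
  151–190 m: −αΔT+βΔS = −(2.1 × 10⁻⁴)(+0.7)+(7.1 × 10⁻⁴)(+1.50) = 9.2 × 10⁻⁴ → stable
  190–242 m: −αΔT+βΔS = −(2.1 × 10⁻⁴)(+0.5)+(7.1 × 10⁻⁴)(-1.64) = -1.3 × 10⁻³ → UNSTABLE
The 190–242 m interval has Δρ < 0: lighter water underlies denser water.

190–242 m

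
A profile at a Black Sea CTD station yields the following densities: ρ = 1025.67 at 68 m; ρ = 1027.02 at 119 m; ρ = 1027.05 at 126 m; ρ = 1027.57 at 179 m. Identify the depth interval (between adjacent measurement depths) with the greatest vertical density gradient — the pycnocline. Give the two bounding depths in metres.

68–119 m

Compute the density gradient over each adjacent pair:
  68–119 m: Δρ/Δz = 1.35/51 = 0.026 kg m⁻⁴
  119–126 m: Δρ/Δz = 0.03/7 = 4.3 × 10⁻³ kg m⁻⁴
  126–179 m: Δρ/Δz = 0.52/53 = 9.8 × 10⁻³ kg m⁻⁴
The largest gradient is in the 68–119 m interval — the pycnocline.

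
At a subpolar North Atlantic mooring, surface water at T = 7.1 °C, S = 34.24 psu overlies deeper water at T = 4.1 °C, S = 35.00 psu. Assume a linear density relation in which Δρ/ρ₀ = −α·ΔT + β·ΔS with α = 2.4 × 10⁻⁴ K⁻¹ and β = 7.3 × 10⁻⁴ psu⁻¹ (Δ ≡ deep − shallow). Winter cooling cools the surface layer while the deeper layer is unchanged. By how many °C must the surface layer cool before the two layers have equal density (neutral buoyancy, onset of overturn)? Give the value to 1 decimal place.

5.3 °C

Neutral buoyancy requires Δρ = 0, i.e. −α(T_deep − T_surf′) + β(S_deep − S_surf) = 0.
T_surf′ = T_deep − (β/α)·ΔS = 4.1 − (7.3 × 10⁻⁴/2.4 × 10⁻⁴)·(+0.76) = 1.788 °C.
Cooling required: 7.1 − (1.788) = 5.312 °C.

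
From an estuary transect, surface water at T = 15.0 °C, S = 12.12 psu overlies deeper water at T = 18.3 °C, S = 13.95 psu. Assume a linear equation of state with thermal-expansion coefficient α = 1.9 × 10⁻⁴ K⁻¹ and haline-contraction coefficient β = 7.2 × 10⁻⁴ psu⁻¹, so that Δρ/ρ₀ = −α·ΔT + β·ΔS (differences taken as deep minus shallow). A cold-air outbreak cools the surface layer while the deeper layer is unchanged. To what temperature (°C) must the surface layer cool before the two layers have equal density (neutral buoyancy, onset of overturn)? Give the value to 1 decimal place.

11.4 °C

Neutral buoyancy requires Δρ = 0, i.e. −α(T_deep − T_surf′) + β(S_deep − S_surf) = 0.
T_surf′ = T_deep − (β/α)·ΔS = 18.3 − (7.2 × 10⁻⁴/1.9 × 10⁻⁴)·(+1.83) = 11.365 °C.
Cooling required: 15.0 − (11.365) = 3.635 °C.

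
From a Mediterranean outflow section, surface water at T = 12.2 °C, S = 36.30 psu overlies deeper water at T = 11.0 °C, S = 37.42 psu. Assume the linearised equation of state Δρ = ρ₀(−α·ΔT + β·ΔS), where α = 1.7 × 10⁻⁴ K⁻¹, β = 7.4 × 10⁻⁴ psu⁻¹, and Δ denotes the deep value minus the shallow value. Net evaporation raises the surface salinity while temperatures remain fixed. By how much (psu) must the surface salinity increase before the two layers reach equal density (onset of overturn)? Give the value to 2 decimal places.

Neutral buoyancy requires −α(T_deep − T_surf) + β(S_deep − S_surf′) = 0.
S_surf′ = S_deep − (α/β)·ΔT = 37.42 − (1.7 × 10⁻⁴/7.4 × 10⁻⁴)·(-1.2) = 37.6957 psu.
Increase required: 37.6957 − 36.30 = 1.3957 psu.

1.40 psu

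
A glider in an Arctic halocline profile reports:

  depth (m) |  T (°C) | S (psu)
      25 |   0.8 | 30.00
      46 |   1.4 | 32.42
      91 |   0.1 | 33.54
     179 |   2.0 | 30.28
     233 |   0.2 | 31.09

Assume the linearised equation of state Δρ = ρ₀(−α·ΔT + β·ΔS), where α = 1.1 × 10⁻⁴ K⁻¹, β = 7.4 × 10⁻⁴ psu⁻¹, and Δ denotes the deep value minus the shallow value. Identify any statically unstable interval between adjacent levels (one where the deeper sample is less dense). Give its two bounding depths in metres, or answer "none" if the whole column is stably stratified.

91–179 m

Evaluate Δρ/ρ₀ = −αΔT + βΔS across each adjacent pair:
  25–46 m: −αΔT+βΔS = −(1.1 × 10⁻⁴)(+0.6)+(7.4 × 10⁻⁴)(+2.42) = 1.7 × 10⁻³ → stable
  46–91 m: −αΔT+βΔS = −(1.1 × 10⁻⁴)(-1.3)+(7.4 × 10⁻⁴)(+1.12) = 9.7 × 10⁻⁴ → stable
  91–179 m: −αΔT+βΔS = −(1.1 × 10⁻⁴)(+1.9)+(7.4 × 10⁻⁴)(-3.26) = -2.6 × 10⁻³ → UNSTABLE
  179–233 m: −αΔT+βΔS = −(1.1 × 10⁻⁴)(-1.8)+(7.4 × 10⁻⁴)(+0.81) = 8.0 × 10⁻⁴ → stable
The 91–179 m interval has Δρ < 0: lighter water underlies denser water.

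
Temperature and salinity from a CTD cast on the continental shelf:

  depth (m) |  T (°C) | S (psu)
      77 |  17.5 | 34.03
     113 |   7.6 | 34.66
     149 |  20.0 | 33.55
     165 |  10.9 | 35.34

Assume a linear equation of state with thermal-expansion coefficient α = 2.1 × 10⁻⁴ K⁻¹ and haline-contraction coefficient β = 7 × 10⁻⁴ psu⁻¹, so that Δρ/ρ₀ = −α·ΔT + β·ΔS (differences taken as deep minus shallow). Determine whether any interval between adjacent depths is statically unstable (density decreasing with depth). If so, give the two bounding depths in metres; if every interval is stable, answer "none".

113–149 m

Evaluate Δρ/ρ₀ = −αΔT + βΔS across each adjacent pair:
  77–113 m: −αΔT+βΔS = −(2.1 × 10⁻⁴)(-9.9)+(7 × 10⁻⁴)(+0.63) = 2.5 × 10⁻³ → stable
  113–149 m: −αΔT+βΔS = −(2.1 × 10⁻⁴)(+12.4)+(7 × 10⁻⁴)(-1.11) = -3.4 × 10⁻³ → UNSTABLE
  149–165 m: −αΔT+βΔS = −(2.1 × 10⁻⁴)(-9.1)+(7 × 10⁻⁴)(+1.79) = 3.2 × 10⁻³ → stable
The 113–149 m interval has Δρ < 0: lighter water underlies denser water.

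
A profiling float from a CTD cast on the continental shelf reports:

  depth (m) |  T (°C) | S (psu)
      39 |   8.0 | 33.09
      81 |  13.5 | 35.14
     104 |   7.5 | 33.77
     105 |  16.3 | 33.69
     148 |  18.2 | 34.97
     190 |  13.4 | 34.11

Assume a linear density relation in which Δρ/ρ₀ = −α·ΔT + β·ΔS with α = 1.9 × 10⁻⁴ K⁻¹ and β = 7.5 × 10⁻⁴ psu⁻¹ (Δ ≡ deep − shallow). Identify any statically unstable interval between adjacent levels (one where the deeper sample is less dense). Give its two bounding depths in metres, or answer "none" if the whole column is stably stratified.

104–105 m

Evaluate Δρ/ρ₀ = −αΔT + βΔS across each adjacent pair:
  39–81 m: −αΔT+βΔS = −(1.9 × 10⁻⁴)(+5.5)+(7.5 × 10⁻⁴)(+2.05) = 4.9 × 10⁻⁴ → stable
  81–104 m: −αΔT+βΔS = −(1.9 × 10⁻⁴)(-6.0)+(7.5 × 10⁻⁴)(-1.37) = 1.1 × 10⁻⁴ → stable
  104–105 m: −αΔT+βΔS = −(1.9 × 10⁻⁴)(+8.8)+(7.5 × 10⁻⁴)(-0.08) = -1.7 × 10⁻³ → UNSTABLE
  105–148 m: −αΔT+βΔS = −(1.9 × 10⁻⁴)(+1.9)+(7.5 × 10⁻⁴)(+1.28) = 6.0 × 10⁻⁴ → stable
  148–190 m: −αΔT+βΔS = −(1.9 × 10⁻⁴)(-4.8)+(7.5 × 10⁻⁴)(-0.86) = 2.7 × 10⁻⁴ → stable
The 104–105 m interval has Δρ < 0: lighter water underlies denser water.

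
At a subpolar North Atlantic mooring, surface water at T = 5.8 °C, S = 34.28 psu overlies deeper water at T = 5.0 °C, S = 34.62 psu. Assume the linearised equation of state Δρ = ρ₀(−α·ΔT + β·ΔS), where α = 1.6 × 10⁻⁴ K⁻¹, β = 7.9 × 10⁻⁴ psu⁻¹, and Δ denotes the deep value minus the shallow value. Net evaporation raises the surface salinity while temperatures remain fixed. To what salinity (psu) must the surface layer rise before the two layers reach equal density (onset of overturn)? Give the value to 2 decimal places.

34.78 psu

Neutral buoyancy requires −α(T_deep − T_surf) + β(S_deep − S_surf′) = 0.
S_surf′ = S_deep − (α/β)·ΔT = 34.62 − (1.6 × 10⁻⁴/7.9 × 10⁻⁴)·(-0.8) = 34.7820 psu.
Increase required: 34.7820 − 34.28 = 0.5020 psu.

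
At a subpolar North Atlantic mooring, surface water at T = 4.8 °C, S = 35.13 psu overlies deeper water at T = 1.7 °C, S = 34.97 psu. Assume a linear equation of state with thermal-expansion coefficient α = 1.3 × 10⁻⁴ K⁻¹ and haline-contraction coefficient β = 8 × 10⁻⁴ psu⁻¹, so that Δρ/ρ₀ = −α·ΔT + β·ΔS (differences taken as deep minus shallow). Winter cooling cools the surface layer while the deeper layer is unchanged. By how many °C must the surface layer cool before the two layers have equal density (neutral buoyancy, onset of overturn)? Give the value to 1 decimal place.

Neutral buoyancy requires Δρ = 0, i.e. −α(T_deep − T_surf′) + β(S_deep − S_surf) = 0.
T_surf′ = T_deep − (β/α)·ΔS = 1.7 − (8 × 10⁻⁴/1.3 × 10⁻⁴)·(-0.16) = 2.685 °C.
Cooling required: 4.8 − (2.685) = 2.115 °C.

2.1 °C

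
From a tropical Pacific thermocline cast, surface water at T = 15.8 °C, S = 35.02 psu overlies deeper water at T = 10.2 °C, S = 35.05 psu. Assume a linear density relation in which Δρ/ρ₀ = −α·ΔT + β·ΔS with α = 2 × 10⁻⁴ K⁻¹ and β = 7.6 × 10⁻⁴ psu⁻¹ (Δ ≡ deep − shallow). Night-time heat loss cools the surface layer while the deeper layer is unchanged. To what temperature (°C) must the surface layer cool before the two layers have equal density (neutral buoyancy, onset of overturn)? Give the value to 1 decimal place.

Neutral buoyancy requires Δρ = 0, i.e. −α(T_deep − T_surf′) + β(S_deep − S_surf) = 0.
T_surf′ = T_deep − (β/α)·ΔS = 10.2 − (7.6 × 10⁻⁴/2 × 10⁻⁴)·(+0.03) = 10.086 °C.
Cooling required: 15.8 − (10.086) = 5.714 °C.

10.1 °C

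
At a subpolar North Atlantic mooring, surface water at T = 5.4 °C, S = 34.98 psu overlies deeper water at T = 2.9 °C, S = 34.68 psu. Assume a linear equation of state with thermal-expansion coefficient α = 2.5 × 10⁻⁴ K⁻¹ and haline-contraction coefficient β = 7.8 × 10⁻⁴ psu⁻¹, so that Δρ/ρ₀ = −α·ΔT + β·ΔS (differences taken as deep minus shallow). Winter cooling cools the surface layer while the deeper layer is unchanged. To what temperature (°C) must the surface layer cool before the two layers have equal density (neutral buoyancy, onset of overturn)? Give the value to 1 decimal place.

Neutral buoyancy requires Δρ = 0, i.e. −α(T_deep − T_surf′) + β(S_deep − S_surf) = 0.
T_surf′ = T_deep − (β/α)·ΔS = 2.9 − (7.8 × 10⁻⁴/2.5 × 10⁻⁴)·(-0.30) = 3.836 °C.
Cooling required: 5.4 − (3.836) = 1.564 °C.

3.8 °C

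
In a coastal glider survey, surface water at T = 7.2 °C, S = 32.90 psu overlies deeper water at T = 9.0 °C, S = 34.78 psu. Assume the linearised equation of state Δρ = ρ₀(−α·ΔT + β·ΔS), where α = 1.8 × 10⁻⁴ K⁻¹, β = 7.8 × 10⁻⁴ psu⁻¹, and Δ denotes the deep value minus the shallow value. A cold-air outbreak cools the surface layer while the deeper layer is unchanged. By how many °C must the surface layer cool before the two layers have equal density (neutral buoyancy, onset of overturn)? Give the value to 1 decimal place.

Neutral buoyancy requires Δρ = 0, i.e. −α(T_deep − T_surf′) + β(S_deep − S_surf) = 0.
T_surf′ = T_deep − (β/α)·ΔS = 9.0 − (7.8 × 10⁻⁴/1.8 × 10⁻⁴)·(+1.88) = 0.853 °C.
Cooling required: 7.2 − (0.853) = 6.347 °C.

6.3 °C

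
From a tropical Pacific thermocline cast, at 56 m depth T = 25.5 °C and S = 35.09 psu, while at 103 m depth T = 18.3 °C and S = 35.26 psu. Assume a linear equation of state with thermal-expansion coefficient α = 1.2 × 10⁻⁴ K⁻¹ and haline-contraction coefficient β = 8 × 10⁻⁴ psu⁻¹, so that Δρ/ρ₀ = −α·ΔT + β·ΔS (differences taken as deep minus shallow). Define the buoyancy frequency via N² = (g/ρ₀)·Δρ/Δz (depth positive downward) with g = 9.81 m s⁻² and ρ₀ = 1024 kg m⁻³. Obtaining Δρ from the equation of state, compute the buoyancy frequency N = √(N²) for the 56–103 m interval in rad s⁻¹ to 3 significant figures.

ΔT = -7.2 K, ΔS = +0.17 psu (deep − shallow).
Δρ/ρ₀ = −αΔT + βΔS = 8.64 × 10⁻⁴ + 1.36 × 10⁻⁴ = 1.00 × 10⁻³, so Δρ ≈ 1.024 kg m⁻³.
N² = (g/ρ₀)·Δρ/Δz = g·(Δρ/ρ₀)/Δz = 9.81 × 1.00 × 10⁻³ / 47 = 2.0872 × 10⁻⁴ s⁻².
N = √(2.0872 × 10⁻⁴) = 0.014447 rad s⁻¹ ≈ 0.0144 rad s⁻¹.

0.0144 rad s⁻¹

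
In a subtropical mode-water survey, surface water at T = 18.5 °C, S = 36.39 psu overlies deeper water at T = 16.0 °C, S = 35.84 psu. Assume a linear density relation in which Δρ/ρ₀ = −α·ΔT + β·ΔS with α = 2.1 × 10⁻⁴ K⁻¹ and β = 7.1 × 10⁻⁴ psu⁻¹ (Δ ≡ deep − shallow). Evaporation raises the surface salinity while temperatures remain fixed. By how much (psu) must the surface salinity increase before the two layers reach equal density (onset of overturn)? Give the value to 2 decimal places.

Neutral buoyancy requires −α(T_deep − T_surf) + β(S_deep − S_surf′) = 0.
S_surf′ = S_deep − (α/β)·ΔT = 35.84 − (2.1 × 10⁻⁴/7.1 × 10⁻⁴)·(-2.5) = 36.5794 psu.
Increase required: 36.5794 − 36.39 = 0.1894 psu.

0.19 psu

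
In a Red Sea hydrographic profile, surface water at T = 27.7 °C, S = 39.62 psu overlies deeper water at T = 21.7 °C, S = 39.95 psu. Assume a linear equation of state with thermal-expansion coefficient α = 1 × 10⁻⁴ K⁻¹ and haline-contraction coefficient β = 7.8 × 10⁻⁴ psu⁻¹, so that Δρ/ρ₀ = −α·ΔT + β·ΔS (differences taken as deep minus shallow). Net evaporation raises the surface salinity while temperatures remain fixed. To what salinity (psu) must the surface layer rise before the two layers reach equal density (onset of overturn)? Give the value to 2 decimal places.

Neutral buoyancy requires −α(T_deep − T_surf) + β(S_deep − S_surf′) = 0.
S_surf′ = S_deep − (α/β)·ΔT = 39.95 − (1 × 10⁻⁴/7.8 × 10⁻⁴)·(-6.0) = 40.7192 psu.
Increase required: 40.7192 − 39.62 = 1.0992 psu.

40.72 psu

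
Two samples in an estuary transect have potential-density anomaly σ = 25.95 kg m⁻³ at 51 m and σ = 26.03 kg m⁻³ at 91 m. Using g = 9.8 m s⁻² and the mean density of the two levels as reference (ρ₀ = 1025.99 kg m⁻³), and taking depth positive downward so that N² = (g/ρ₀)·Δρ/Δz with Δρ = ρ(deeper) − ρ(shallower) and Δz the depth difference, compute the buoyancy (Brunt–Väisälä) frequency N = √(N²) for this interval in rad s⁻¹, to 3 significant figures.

Δρ = 1026.03 − 1025.95 = 0.08 kg m⁻³ over Δz = 91 − 51 = 40 m.
N² = (9.8/1025.99) × (0.08/40) = 1.9104 × 10⁻⁵ s⁻².
N = √(1.9104 × 10⁻⁵) = 4.3708 × 10⁻³ rad s⁻¹ ≈ 4.37 × 10⁻³ rad s⁻¹.

4.37 × 10⁻³ rad s⁻¹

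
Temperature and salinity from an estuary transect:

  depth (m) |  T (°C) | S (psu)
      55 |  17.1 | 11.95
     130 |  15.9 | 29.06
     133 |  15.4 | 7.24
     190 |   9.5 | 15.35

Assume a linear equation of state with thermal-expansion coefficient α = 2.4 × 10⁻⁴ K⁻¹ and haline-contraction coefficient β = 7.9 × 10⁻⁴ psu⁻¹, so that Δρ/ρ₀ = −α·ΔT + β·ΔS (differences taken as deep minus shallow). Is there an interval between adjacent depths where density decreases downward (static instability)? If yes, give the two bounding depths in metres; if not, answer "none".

Evaluate Δρ/ρ₀ = −αΔT + βΔS across each adjacent pair:
  55–130 m: −αΔT+βΔS = −(2.4 × 10⁻⁴)(-1.2)+(7.9 × 10⁻⁴)(+17.11) = 0.014 → stable
  130–133 m: −αΔT+βΔS = −(2.4 × 10⁻⁴)(-0.5)+(7.9 × 10⁻⁴)(-21.82) = -0.017 → UNSTABLE
  133–190 m: −αΔT+βΔS = −(2.4 × 10⁻⁴)(-5.9)+(7.9 × 10⁻⁴)(+8.11) = 7.8 × 10⁻³ → stable
The 130–133 m interval has Δρ < 0: lighter water underlies denser water.

130–133 m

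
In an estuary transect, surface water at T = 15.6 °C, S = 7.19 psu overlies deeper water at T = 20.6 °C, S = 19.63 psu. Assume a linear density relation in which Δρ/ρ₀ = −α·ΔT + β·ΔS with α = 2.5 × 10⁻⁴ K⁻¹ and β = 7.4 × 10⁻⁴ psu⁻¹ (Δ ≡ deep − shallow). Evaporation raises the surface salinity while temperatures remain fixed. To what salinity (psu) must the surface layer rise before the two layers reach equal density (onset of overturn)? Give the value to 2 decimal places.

17.94 psu

Neutral buoyancy requires −α(T_deep − T_surf) + β(S_deep − S_surf′) = 0.
S_surf′ = S_deep − (α/β)·ΔT = 19.63 − (2.5 × 10⁻⁴/7.4 × 10⁻⁴)·(+5.0) = 17.9408 psu.
Increase required: 17.9408 − 7.19 = 10.7508 psu.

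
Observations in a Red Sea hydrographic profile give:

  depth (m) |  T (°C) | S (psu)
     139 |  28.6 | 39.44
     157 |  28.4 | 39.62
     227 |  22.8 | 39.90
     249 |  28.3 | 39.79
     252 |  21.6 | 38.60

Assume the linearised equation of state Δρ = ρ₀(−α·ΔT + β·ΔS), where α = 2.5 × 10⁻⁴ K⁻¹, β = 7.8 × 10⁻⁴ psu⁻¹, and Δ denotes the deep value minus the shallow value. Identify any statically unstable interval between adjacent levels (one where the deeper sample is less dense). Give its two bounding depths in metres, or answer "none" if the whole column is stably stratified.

227–249 m

Evaluate Δρ/ρ₀ = −αΔT + βΔS across each adjacent pair:
  139–157 m: −αΔT+βΔS = −(2.5 × 10⁻⁴)(-0.2)+(7.8 × 10⁻⁴)(+0.18) = 1.9 × 10⁻⁴ → stable
  157–227 m: −αΔT+βΔS = −(2.5 × 10⁻⁴)(-5.6)+(7.8 × 10⁻⁴)(+0.28) = 1.6 × 10⁻³ → stable
  227–249 m: −αΔT+βΔS = −(2.5 × 10⁻⁴)(+5.5)+(7.8 × 10⁻⁴)(-0.11) = -1.5 × 10⁻³ → UNSTABLE
  249–252 m: −αΔT+βΔS = −(2.5 × 10⁻⁴)(-6.7)+(7.8 × 10⁻⁴)(-1.19) = 7.5 × 10⁻⁴ → stable
The 227–249 m interval has Δρ < 0: lighter water underlies denser water.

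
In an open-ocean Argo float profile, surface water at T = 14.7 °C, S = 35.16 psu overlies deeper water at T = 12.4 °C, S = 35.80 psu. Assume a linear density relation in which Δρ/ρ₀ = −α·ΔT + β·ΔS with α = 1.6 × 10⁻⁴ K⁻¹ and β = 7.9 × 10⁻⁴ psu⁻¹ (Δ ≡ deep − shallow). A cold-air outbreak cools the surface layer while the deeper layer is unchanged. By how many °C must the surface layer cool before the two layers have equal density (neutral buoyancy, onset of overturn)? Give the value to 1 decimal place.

Neutral buoyancy requires Δρ = 0, i.e. −α(T_deep − T_surf′) + β(S_deep − S_surf) = 0.
T_surf′ = T_deep − (β/α)·ΔS = 12.4 − (7.9 × 10⁻⁴/1.6 × 10⁻⁴)·(+0.64) = 9.240 °C.
Cooling required: 14.7 − (9.240) = 5.460 °C.

5.5 °C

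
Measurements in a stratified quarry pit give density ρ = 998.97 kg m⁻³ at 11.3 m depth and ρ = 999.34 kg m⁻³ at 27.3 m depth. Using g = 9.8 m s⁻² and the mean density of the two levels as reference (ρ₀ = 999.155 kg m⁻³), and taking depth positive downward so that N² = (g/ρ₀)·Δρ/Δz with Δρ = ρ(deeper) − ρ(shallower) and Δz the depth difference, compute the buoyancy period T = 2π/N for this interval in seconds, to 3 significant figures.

Δρ = 999.34 − 998.97 = 0.37 kg m⁻³ over Δz = 27.3 − 11.3 = 16 m.
N² = (9.8/999.155) × (0.37/16) = 2.2682 × 10⁻⁴ s⁻².
N = √(2.2682 × 10⁻⁴) = 0.015061 rad s⁻¹, so T = 2π/N = 417.18 s ≈ 417 s.

417 s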